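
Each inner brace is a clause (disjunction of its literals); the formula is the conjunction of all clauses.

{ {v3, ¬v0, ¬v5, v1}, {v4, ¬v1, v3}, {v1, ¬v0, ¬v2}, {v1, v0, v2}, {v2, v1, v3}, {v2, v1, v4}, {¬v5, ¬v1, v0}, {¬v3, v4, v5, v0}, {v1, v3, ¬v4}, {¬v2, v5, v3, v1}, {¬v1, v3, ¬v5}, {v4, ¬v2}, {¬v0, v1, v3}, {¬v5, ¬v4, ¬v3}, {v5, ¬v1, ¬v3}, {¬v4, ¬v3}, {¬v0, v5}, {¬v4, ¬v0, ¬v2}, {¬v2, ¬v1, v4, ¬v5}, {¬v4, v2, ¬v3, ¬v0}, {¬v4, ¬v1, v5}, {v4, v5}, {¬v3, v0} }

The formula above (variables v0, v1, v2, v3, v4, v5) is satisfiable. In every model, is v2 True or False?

Suppose v2 = True.
The clause (v4) is unit, so v4 = True.
The clause (¬v3) is unit, so v3 = False.
The clause (v1) is unit, so v1 = True.
The clause (¬v5) is unit, so v5 = False.
Now (v5) is unsatisfied and unit — conflict.
So every satisfying assignment has v2 = False.

False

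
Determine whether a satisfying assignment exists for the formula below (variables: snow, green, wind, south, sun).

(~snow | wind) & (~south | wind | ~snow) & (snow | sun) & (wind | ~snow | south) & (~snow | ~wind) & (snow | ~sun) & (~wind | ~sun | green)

No, unsatisfiable

Case snow = 0:
Unit clause (sun) forces sun = 1.
That conflicts with the unit clause (~sun).
Undo snow and try snow = 1.
Unit clause (wind) forces wind = 1.
That conflicts with the unit clause (~wind).
Either choice for snow ends in contradiction.
No assignment satisfies every clause.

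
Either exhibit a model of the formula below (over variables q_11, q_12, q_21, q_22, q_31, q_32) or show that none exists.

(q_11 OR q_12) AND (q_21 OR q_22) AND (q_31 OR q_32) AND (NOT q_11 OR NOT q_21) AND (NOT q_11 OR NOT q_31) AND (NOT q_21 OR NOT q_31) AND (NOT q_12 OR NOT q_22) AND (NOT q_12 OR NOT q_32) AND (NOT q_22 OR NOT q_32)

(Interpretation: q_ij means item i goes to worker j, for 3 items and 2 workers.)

Try q_11 = true.
Unit clause (NOT q_21) forces q_21 = false.
Unit clause (q_22) forces q_22 = true.
Unit clause (NOT q_31) forces q_31 = false.
Unit clause (q_32) forces q_32 = true.
Now (NOT q_32) is unsatisfied and unit — conflict.
So q_11 must be the other value — set q_11 = false.
Unit clause (q_12) forces q_12 = true.
Unit clause (NOT q_22) forces q_22 = false.
Unit clause (q_21) forces q_21 = true.
Unit clause (NOT q_31) forces q_31 = false.
Unit clause (q_32) forces q_32 = true.
Now (NOT q_32) is unsatisfied and unit — conflict.
Either choice for q_11 ends in contradiction.

UNSATISFIABLE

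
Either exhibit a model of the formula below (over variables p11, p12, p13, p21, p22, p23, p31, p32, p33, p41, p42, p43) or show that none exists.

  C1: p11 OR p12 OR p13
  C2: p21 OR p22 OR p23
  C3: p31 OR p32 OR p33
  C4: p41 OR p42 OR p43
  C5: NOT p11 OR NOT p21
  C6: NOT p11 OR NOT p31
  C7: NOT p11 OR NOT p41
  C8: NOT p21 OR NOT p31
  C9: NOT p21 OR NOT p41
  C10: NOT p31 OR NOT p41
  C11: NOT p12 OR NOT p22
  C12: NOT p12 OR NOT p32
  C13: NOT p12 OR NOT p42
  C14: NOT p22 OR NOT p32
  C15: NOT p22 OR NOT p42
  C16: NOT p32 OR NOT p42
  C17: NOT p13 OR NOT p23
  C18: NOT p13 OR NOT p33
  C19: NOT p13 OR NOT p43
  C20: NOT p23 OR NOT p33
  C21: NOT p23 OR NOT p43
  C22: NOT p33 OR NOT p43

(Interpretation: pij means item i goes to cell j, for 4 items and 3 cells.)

Branch on p11: set p11 = false.
Branch on p12: set p12 = true.
(NOT p22) alone gives p22 = false.
(NOT p32) alone gives p32 = false.
(NOT p42) alone gives p42 = false.
Branch on p21: set p21 = true.
(NOT p31) alone gives p31 = false.
(p33) alone gives p33 = true.
(NOT p41) alone gives p41 = false.
(p43) alone gives p43 = true.
Now (NOT p43) is unsatisfied and unit — conflict.
Undo p21 and try p21 = false.
(p23) alone gives p23 = true.
(NOT p13) alone gives p13 = false.
(NOT p33) alone gives p33 = false.
(p31) alone gives p31 = true.
(NOT p41) alone gives p41 = false.
(p43) alone gives p43 = true.
Now (NOT p43) is unsatisfied and unit — conflict.
Both values of p21 lead to a conflict.
Undo p12 and try p12 = false.
(p13) alone gives p13 = true.
(NOT p23) alone gives p23 = false.
(NOT p33) alone gives p33 = false.
(NOT p43) alone gives p43 = false.
Branch on p21: set p21 = true.
(NOT p31) alone gives p31 = false.
(p32) alone gives p32 = true.
(NOT p41) alone gives p41 = false.
(p42) alone gives p42 = true.
Now (NOT p42) is unsatisfied and unit — conflict.
Undo p21 and try p21 = false.
(p22) alone gives p22 = true.
(NOT p32) alone gives p32 = false.
(p31) alone gives p31 = true.
(NOT p41) alone gives p41 = false.
(p42) alone gives p42 = true.
Now (NOT p42) is unsatisfied and unit — conflict.
Both values of p21 lead to a conflict.
Both values of p12 lead to a conflict.
Undo p11 and try p11 = true.
(NOT p21) alone gives p21 = false.
(NOT p31) alone gives p31 = false.
(NOT p41) alone gives p41 = false.
Branch on p22: set p22 = true.
(NOT p12) alone gives p12 = false.
(NOT p32) alone gives p32 = false.
(p33) alone gives p33 = true.
(NOT p42) alone gives p42 = false.
(p43) alone gives p43 = true.
Now (NOT p43) is unsatisfied and unit — conflict.
Undo p22 and try p22 = false.
(p23) alone gives p23 = true.
(NOT p13) alone gives p13 = false.
(NOT p33) alone gives p33 = false.
(p32) alone gives p32 = true.
(NOT p12) alone gives p12 = false.
(NOT p42) alone gives p42 = false.
(p43) alone gives p43 = true.
Now (NOT p43) is unsatisfied and unit — conflict.
Both values of p22 lead to a conflict.
Both values of p11 lead to a conflict.

UNSATISFIABLE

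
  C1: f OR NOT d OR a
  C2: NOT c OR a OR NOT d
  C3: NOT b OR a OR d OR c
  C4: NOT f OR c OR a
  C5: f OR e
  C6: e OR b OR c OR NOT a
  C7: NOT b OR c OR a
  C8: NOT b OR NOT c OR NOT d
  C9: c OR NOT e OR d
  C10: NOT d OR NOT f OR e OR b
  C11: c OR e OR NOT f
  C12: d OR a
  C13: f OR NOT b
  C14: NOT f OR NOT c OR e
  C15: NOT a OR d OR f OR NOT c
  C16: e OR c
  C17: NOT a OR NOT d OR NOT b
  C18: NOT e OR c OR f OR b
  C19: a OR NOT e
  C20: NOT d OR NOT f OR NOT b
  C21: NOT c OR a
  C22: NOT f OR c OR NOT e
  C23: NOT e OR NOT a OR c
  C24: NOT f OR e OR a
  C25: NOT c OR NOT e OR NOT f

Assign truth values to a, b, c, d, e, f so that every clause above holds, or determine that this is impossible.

Branch on f: set f = false.
Unit clause (e) forces e = true.
Unit clause (NOT b) forces b = false.
Unit clause (c) forces c = true.
Unit clause (a) forces a = true.
Unit clause (d) forces d = true.
This assignment satisfies each clause.

a: true,  b: false,  c: true,  d: true,  e: true,  f: false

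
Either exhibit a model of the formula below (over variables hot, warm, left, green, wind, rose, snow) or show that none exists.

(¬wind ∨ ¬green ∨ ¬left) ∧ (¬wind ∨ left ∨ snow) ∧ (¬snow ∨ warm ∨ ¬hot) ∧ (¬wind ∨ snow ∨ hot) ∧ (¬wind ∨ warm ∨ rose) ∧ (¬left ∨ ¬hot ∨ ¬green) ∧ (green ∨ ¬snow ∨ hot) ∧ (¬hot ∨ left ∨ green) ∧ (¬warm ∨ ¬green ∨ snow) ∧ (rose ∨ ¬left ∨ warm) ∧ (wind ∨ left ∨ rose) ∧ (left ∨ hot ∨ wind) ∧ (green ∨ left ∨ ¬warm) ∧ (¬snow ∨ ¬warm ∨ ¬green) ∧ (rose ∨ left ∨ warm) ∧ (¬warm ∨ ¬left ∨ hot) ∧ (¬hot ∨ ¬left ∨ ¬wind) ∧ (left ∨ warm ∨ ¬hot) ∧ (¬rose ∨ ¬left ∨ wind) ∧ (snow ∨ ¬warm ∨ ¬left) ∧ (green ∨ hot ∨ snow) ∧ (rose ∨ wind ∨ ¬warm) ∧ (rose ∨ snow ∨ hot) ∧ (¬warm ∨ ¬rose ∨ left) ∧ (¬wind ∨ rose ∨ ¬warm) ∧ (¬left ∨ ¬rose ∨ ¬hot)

Branch on wind: set wind = True.
Branch on green: set green = True.
The clause (¬left) is unit, so left = False.
The clause (snow) is unit, so snow = True.
The clause (¬warm) is unit, so warm = False.
The clause (¬hot) is unit, so hot = False.
The clause (rose) is unit, so rose = True.
This assignment satisfies each clause.

hot=False; warm=False; left=False; green=True; wind=True; rose=True; snow=True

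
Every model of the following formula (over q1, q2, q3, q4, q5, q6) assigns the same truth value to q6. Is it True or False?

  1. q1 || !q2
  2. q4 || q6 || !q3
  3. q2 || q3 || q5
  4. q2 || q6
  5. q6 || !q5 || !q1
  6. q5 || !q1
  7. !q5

True

Suppose q6 = false.
Unit clause (q2) forces q2 = true.
Unit clause (q1) forces q1 = true.
Unit clause (!q5) forces q5 = false.
Now (q5) is unsatisfied and unit — conflict.
So every satisfying assignment has q6 = True.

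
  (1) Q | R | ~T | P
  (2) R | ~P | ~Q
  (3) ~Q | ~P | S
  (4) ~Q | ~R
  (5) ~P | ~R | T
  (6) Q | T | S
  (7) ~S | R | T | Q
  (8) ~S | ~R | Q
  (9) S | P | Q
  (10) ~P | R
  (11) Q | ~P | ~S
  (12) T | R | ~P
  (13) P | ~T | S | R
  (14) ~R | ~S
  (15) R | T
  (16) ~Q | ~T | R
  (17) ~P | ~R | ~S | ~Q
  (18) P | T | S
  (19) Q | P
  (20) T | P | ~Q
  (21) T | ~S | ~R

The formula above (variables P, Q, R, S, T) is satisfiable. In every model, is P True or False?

Suppose P = 0.
Unit clause (Q) forces Q = 1.
Unit clause (~R) forces R = 0.
Unit clause (T) forces T = 1.
Now (~T) is unsatisfied and unit — conflict.
So every satisfying assignment has P = True.

True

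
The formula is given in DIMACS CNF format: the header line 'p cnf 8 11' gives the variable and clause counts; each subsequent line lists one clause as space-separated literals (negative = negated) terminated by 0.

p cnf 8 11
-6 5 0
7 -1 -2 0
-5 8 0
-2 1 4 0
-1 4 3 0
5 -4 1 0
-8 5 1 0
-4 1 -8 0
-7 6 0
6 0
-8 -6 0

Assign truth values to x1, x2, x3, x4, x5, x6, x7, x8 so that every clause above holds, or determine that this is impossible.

(x6) alone gives x6 = True.
(x5) alone gives x5 = True.
(x8) alone gives x8 = True.
But (¬x8) is also a unit clause — contradiction.

UNSATISFIABLE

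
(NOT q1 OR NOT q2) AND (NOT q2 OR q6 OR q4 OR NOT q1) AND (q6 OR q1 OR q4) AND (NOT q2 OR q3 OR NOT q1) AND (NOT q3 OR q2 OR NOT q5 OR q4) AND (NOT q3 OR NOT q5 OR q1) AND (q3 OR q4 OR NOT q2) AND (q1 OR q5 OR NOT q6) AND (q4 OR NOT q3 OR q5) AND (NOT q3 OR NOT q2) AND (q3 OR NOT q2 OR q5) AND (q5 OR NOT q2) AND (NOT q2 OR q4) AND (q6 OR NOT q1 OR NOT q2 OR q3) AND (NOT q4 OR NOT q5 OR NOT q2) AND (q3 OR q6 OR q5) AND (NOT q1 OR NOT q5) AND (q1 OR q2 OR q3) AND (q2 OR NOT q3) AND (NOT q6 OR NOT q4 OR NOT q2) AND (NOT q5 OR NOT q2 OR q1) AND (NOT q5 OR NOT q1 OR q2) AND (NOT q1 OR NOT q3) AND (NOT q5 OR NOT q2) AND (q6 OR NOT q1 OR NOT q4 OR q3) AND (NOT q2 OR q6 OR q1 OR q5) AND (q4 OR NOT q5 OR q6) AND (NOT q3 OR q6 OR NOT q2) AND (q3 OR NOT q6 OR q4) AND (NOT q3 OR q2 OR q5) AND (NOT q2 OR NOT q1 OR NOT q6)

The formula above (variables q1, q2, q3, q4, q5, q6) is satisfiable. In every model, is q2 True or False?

Suppose q2 = true.
From the singleton clause (NOT q1), q1 = false.
From the singleton clause (NOT q3), q3 = false.
From the singleton clause (q4), q4 = true.
From the singleton clause (q5), q5 = true.
But (NOT q5) is also a unit clause — contradiction.
So every satisfying assignment has q2 = False.

False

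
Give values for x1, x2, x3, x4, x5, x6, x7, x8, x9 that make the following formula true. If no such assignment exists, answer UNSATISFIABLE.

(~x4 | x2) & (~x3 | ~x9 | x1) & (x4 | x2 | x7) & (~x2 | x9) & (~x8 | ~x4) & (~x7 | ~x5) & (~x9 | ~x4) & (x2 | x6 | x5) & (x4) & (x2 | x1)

The clause (x4) is unit, so x4 = 1.
The clause (x2) is unit, so x2 = 1.
The clause (x9) is unit, so x9 = 1.
But (~x9) is also a unit clause — contradiction.

UNSATISFIABLE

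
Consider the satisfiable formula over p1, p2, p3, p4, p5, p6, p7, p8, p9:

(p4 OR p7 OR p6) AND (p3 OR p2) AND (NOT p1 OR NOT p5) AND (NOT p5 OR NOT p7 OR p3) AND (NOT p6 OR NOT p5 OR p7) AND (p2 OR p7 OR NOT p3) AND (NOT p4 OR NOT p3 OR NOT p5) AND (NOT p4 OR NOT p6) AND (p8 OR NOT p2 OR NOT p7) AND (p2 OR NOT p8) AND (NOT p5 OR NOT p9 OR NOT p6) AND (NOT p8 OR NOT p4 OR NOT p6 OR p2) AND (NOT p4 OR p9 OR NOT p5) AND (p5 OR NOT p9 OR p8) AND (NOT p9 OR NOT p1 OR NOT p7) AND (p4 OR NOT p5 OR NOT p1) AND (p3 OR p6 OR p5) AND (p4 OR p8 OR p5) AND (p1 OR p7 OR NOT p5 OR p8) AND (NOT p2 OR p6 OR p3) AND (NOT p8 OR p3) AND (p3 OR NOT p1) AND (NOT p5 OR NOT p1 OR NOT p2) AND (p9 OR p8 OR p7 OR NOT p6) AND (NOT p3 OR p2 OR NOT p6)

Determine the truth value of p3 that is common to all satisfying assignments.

Suppose p3 = false.
The clause (p2) is unit, so p2 = true.
The clause (p6) is unit, so p6 = true.
The clause (NOT p4) is unit, so p4 = false.
The clause (NOT p8) is unit, so p8 = false.
The clause (NOT p7) is unit, so p7 = false.
The clause (NOT p5) is unit, so p5 = false.
That conflicts with the unit clause (p5).
So every satisfying assignment has p3 = True.

True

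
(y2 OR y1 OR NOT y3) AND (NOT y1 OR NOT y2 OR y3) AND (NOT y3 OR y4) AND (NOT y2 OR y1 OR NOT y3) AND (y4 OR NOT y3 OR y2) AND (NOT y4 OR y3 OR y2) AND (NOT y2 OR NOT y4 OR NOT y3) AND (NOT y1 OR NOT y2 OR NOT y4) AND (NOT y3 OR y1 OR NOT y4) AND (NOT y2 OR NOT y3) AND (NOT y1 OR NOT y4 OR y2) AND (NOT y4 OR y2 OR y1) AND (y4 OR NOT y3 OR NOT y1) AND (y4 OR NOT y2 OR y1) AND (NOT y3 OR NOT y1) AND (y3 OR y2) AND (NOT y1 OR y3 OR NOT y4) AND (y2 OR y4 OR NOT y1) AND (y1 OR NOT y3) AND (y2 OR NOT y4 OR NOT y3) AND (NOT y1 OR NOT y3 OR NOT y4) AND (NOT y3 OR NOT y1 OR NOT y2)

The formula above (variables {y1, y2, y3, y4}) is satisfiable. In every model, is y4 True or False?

True

Suppose y4 = false.
The clause (NOT y3) is unit, so y3 = false.
The clause (y2) is unit, so y2 = true.
The clause (NOT y1) is unit, so y1 = false.
That conflicts with the unit clause (y1).
So every satisfying assignment has y4 = True.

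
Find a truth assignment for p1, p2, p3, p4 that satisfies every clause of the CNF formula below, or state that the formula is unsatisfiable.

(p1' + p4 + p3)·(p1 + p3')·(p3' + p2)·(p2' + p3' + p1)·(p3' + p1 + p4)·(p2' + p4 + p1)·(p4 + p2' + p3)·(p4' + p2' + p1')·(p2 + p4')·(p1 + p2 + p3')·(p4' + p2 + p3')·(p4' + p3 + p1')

Case p1 = 0:
(p3') alone gives p3 = 0.
Case p2 = 1:
(p4) alone gives p4 = 1.
This assignment satisfies each clause.

p1 ↦ 0; p2 ↦ 1; p3 ↦ 0; p4 ↦ 1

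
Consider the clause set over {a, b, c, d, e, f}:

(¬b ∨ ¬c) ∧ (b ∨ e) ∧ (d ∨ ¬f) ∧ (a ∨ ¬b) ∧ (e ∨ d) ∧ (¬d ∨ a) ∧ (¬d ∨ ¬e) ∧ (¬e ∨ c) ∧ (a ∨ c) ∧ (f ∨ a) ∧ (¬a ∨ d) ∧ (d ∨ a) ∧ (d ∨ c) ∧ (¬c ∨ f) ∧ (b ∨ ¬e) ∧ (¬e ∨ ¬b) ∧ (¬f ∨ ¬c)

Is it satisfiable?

Yes

Try b = True.
The clause (¬c) is unit, so c = False.
The clause (a) is unit, so a = True.
The clause (¬e) is unit, so e = False.
The clause (d) is unit, so d = True.
All clauses hold; f can take either value.
A satisfying assignment: a: True,  b: True,  c: False,  d: True,  e: False,  f: True.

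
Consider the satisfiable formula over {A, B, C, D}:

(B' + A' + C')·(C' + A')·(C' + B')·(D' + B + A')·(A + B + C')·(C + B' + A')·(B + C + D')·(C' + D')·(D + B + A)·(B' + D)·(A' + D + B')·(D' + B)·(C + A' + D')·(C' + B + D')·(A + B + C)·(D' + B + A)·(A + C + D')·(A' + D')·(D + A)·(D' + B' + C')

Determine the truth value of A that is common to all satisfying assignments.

True

Suppose A = 0.
(D) alone gives D = 1.
(C') alone gives C = 0.
But (C) is also a unit clause — contradiction.
So every satisfying assignment has A = True.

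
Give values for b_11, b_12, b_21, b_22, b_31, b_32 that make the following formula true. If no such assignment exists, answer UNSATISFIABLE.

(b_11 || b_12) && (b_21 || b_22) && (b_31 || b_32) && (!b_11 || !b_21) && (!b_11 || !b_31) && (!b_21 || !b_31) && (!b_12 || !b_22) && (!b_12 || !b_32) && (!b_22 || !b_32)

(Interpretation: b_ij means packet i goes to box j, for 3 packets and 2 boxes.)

UNSATISFIABLE

Suppose b_11 = true.
From the singleton clause (!b_21), b_21 = false.
From the singleton clause (b_22), b_22 = true.
From the singleton clause (!b_31), b_31 = false.
From the singleton clause (b_32), b_32 = true.
But (!b_32) is also a unit clause — contradiction.
Backtrack on b_11: now try b_11 = false.
From the singleton clause (b_12), b_12 = true.
From the singleton clause (!b_22), b_22 = false.
From the singleton clause (b_21), b_21 = true.
From the singleton clause (!b_31), b_31 = false.
From the singleton clause (b_32), b_32 = true.
But (!b_32) is also a unit clause — contradiction.
Either choice for b_11 ends in contradiction.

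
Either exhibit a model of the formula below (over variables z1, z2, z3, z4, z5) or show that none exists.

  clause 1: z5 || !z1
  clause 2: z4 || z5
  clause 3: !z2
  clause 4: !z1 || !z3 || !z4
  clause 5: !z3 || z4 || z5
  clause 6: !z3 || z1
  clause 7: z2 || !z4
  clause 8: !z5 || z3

z1 ↦ true; z2 ↦ false; z3 ↦ true; z4 ↦ false; z5 ↦ true

Unit clause (!z2) forces z2 = false.
Unit clause (!z4) forces z4 = false.
Unit clause (z5) forces z5 = true.
Unit clause (z3) forces z3 = true.
Unit clause (z1) forces z1 = true.
All clauses are satisfied.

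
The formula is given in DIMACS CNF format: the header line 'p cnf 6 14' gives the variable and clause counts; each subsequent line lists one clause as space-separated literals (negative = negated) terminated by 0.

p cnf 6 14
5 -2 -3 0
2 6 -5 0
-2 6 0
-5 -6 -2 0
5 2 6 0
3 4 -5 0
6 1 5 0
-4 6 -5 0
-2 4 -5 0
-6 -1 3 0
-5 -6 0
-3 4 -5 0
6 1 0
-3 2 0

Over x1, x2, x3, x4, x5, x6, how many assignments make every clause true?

There are 2^6 = 64 truth assignments over (x1, x2, x3, x4, x5, x6).
Split on x4. With x4 = True, the clauses containing x4 are satisfied and ¬x4 drops from the rest; 2 of the 2^5 = 32 assignments to the other variables satisfy what remains.
With x4 = False, by the same count on the reduced clause set, 2 assignments work.
Total: 2 + 2 = 4.

4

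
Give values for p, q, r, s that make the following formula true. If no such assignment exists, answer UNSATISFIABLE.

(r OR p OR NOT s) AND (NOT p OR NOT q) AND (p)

(p) alone gives p = true.
(NOT q) alone gives q = false.
No clause remains; r, s are free.

p ↦ true,  q ↦ false,  r ↦ false,  s ↦ true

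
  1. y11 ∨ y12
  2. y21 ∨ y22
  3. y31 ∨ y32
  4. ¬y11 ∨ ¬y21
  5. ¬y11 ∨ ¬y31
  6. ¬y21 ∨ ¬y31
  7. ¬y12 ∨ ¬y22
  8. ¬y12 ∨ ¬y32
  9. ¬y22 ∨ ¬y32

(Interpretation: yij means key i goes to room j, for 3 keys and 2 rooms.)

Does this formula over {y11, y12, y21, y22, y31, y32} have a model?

Suppose y11 = True.
From the singleton clause (¬y21), y21 = False.
From the singleton clause (y22), y22 = True.
From the singleton clause (¬y31), y31 = False.
From the singleton clause (y32), y32 = True.
Now (¬y32) is unsatisfied and unit — conflict.
That branch fails; take y11 = False instead.
From the singleton clause (y12), y12 = True.
From the singleton clause (¬y22), y22 = False.
From the singleton clause (y21), y21 = True.
From the singleton clause (¬y31), y31 = False.
From the singleton clause (y32), y32 = True.
Now (¬y32) is unsatisfied and unit — conflict.
Neither y11 = True nor y11 = False works.
No assignment satisfies every clause.

No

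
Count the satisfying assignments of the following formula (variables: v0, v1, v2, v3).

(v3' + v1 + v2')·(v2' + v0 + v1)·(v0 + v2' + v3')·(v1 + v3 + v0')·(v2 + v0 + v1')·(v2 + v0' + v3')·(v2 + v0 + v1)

4

There are 2^4 = 16 truth assignments over (v0, v1, v2, v3).
Check each against the 7 clauses (columns in the order v0, v1, v2, v3):
  F F F F  ✗ fails (v2 + v0 + v1)
  F F F T  ✗ fails (v2 + v0 + v1)
  F F T F  ✗ fails (v2' + v0 + v1)
  F F T T  ✗ fails (v3' + v1 + v2')
  F T F F  ✗ fails (v2 + v0 + v1')
  F T F T  ✗ fails (v2 + v0 + v1')
  F T T F  ✓ satisfies all
  F T T T  ✗ fails (v0 + v2' + v3')
  T F F F  ✗ fails (v1 + v3 + v0')
  T F F T  ✗ fails (v2 + v0' + v3')
  T F T F  ✗ fails (v1 + v3 + v0')
  T F T T  ✗ fails (v3' + v1 + v2')
  T T F F  ✓ satisfies all
  T T F T  ✗ fails (v2 + v0' + v3')
  T T T F  ✓ satisfies all
  T T T T  ✓ satisfies all
4 of the 16 rows are models.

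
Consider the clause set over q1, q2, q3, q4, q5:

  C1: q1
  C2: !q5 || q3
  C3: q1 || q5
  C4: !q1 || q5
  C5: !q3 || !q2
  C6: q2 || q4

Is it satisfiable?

The clause (q1) is unit, so q1 = true.
The clause (q5) is unit, so q5 = true.
The clause (q3) is unit, so q3 = true.
The clause (!q2) is unit, so q2 = false.
The clause (q4) is unit, so q4 = true.
Every clause now holds.
A satisfying assignment: q1=true; q2=false; q3=true; q4=true; q5=true.

Satisfiable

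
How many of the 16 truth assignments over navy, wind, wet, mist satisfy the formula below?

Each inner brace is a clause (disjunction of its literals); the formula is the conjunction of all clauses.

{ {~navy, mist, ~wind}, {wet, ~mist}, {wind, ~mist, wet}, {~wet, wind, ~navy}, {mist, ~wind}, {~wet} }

There are 2^4 = 16 truth assignments over (navy, wind, wet, mist).
Check each against the 6 clauses (columns in the order navy, wind, wet, mist):
  F F F F  ✓ satisfies all
  F F F T  ✗ fails (wet | ~mist)
  F F T F  ✗ fails (~wet)
  F F T T  ✗ fails (~wet)
  F T F F  ✗ fails (mist | ~wind)
  F T F T  ✗ fails (wet | ~mist)
  F T T F  ✗ fails (mist | ~wind)
  F T T T  ✗ fails (~wet)
  T F F F  ✓ satisfies all
  T F F T  ✗ fails (wet | ~mist)
  T F T F  ✗ fails (~wet | wind | ~navy)
  T F T T  ✗ fails (~wet | wind | ~navy)
  T T F F  ✗ fails (~navy | mist | ~wind)
  T T F T  ✗ fails (wet | ~mist)
  T T T F  ✗ fails (~navy | mist | ~wind)
  T T T T  ✗ fails (~wet)
2 of the 16 rows are models.

2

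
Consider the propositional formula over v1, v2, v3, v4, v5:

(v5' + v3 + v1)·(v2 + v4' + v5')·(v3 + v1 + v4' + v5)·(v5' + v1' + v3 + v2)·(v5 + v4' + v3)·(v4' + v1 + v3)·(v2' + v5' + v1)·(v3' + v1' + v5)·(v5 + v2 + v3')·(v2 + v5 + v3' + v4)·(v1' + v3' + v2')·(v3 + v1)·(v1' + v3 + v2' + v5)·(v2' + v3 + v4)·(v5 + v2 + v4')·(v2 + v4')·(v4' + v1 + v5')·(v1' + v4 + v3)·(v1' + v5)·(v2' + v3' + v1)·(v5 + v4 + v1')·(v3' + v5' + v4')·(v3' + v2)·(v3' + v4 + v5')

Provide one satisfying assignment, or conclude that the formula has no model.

Suppose v3 = 0.
Unit clause (v1) forces v1 = 1.
Unit clause (v4) forces v4 = 1.
Unit clause (v5) forces v5 = 1.
Unit clause (v2) forces v2 = 1.
This assignment satisfies each clause.

v1 ↦ 1, v2 ↦ 1, v3 ↦ 0, v4 ↦ 1, v5 ↦ 1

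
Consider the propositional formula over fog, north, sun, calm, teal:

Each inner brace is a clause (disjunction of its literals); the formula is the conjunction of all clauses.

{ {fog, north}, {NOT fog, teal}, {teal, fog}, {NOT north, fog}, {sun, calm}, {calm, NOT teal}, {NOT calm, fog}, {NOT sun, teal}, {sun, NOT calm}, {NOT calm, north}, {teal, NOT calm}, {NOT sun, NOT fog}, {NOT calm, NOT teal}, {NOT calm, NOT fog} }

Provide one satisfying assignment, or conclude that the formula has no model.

UNSATISFIABLE

Try fog = true.
Unit clause (teal) forces teal = true.
Unit clause (calm) forces calm = true.
That conflicts with the unit clause (NOT calm).
That branch fails; take fog = false instead.
Unit clause (north) forces north = true.
That conflicts with the unit clause (NOT north).
Both values of fog lead to a conflict.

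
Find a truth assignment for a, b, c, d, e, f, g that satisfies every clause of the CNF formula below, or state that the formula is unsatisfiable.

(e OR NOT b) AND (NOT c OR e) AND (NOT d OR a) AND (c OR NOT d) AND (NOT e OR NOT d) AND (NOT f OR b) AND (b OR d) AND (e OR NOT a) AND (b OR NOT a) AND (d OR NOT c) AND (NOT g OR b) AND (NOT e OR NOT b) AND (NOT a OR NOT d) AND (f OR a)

UNSATISFIABLE

Try e = true.
Unit clause (NOT d) forces d = false.
Unit clause (b) forces b = true.
But (NOT b) is also a unit clause — contradiction.
So e must be the other value — set e = false.
Unit clause (NOT b) forces b = false.
Unit clause (NOT c) forces c = false.
Unit clause (NOT d) forces d = false.
But (d) is also a unit clause — contradiction.
Either choice for e ends in contradiction.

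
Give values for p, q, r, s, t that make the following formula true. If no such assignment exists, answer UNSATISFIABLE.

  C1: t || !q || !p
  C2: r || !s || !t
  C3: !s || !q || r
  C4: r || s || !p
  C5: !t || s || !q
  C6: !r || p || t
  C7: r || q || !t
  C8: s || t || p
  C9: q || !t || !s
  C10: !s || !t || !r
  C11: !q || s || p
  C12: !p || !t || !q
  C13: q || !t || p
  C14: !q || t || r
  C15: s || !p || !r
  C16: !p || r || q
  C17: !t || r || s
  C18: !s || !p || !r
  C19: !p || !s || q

Case t = false:
Case q = false:
Case r = false:
From the singleton clause (!p), p = false.
From the singleton clause (s), s = true.
Every clause now holds.

p=false, q=false, r=false, s=true, t=false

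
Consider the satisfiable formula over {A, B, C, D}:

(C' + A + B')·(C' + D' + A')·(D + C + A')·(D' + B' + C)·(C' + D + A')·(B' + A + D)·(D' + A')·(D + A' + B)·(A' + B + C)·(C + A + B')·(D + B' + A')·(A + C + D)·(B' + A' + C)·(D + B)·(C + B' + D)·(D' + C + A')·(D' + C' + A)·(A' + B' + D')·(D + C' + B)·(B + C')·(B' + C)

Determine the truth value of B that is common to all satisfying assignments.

False

Suppose B = 1.
(C) alone gives C = 1.
(A) alone gives A = 1.
(D') alone gives D = 0.
That conflicts with the unit clause (D).
So every satisfying assignment has B = False.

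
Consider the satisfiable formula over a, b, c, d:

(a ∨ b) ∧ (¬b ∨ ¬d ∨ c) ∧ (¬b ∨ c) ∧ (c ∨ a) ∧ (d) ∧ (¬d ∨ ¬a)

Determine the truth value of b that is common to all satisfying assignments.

True

Suppose b = False.
From the singleton clause (a), a = True.
From the singleton clause (d), d = True.
Now (¬d) is unsatisfied and unit — conflict.
So every satisfying assignment has b = True.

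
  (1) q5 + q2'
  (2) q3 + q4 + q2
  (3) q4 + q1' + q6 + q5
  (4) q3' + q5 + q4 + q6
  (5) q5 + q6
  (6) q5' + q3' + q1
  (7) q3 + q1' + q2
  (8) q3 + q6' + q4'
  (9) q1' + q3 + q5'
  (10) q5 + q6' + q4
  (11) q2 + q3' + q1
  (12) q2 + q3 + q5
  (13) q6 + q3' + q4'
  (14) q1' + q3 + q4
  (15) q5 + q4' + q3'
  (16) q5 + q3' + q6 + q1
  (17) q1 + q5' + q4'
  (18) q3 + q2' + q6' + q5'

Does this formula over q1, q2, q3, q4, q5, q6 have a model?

Satisfiable

Suppose q5 = 1.
Suppose q3 = 0.
Unit clause (q1') forces q1 = 0.
Unit clause (q4') forces q4 = 0.
Unit clause (q2) forces q2 = 1.
Unit clause (q6') forces q6 = 0.
All clauses are satisfied.
A satisfying assignment: q1 ↦ 0,  q2 ↦ 1,  q3 ↦ 0,  q4 ↦ 0,  q5 ↦ 1,  q6 ↦ 0.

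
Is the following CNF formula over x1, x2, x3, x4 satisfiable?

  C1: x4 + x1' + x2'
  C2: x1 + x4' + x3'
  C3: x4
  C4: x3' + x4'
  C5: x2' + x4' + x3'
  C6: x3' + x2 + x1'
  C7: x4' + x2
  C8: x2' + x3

No, unsatisfiable

(x4) alone gives x4 = 1.
(x3') alone gives x3 = 0.
(x2) alone gives x2 = 1.
Now (x2') is unsatisfied and unit — conflict.
No assignment satisfies every clause.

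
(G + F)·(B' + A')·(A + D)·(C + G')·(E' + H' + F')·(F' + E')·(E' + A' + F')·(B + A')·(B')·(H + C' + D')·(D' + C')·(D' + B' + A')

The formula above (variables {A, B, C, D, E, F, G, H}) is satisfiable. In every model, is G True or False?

False

Suppose G = 1.
The clause (C) is unit, so C = 1.
The clause (B') is unit, so B = 0.
The clause (A') is unit, so A = 0.
The clause (D) is unit, so D = 1.
That conflicts with the unit clause (D').
So every satisfying assignment has G = False.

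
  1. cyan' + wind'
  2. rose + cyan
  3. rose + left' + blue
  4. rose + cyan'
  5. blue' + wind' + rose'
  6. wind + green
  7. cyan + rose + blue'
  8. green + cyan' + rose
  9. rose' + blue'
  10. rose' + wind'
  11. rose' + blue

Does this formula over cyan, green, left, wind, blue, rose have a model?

No, unsatisfiable

Try cyan = 0.
Unit clause (rose) forces rose = 1.
Unit clause (blue') forces blue = 0.
Now (blue) is unsatisfied and unit — conflict.
That branch fails; take cyan = 1 instead.
Unit clause (wind') forces wind = 0.
Unit clause (rose) forces rose = 1.
Unit clause (green) forces green = 1.
Unit clause (blue') forces blue = 0.
Now (blue) is unsatisfied and unit — conflict.
Either choice for cyan ends in contradiction.
No assignment satisfies every clause.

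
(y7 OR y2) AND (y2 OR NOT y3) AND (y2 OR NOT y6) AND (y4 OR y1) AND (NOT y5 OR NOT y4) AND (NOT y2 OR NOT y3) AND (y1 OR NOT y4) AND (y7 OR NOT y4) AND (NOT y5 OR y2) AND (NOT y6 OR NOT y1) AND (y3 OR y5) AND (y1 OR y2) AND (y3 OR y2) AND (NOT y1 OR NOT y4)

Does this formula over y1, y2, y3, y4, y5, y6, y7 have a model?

Yes

Case y7 = false:
Unit clause (y2) forces y2 = true.
Unit clause (NOT y3) forces y3 = false.
Unit clause (NOT y4) forces y4 = false.
Unit clause (y1) forces y1 = true.
Unit clause (NOT y6) forces y6 = false.
Unit clause (y5) forces y5 = true.
This assignment satisfies each clause.
A satisfying assignment: y1=true,  y2=true,  y3=false,  y4=false,  y5=true,  y6=false,  y7=false.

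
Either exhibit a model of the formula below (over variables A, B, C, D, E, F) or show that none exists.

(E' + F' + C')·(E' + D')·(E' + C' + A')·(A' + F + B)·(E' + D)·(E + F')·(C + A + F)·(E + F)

UNSATISFIABLE

Suppose E = 0.
From the singleton clause (F'), F = 0.
That conflicts with the unit clause (F).
Undo E and try E = 1.
From the singleton clause (D'), D = 0.
That conflicts with the unit clause (D).
Both values of E lead to a conflict.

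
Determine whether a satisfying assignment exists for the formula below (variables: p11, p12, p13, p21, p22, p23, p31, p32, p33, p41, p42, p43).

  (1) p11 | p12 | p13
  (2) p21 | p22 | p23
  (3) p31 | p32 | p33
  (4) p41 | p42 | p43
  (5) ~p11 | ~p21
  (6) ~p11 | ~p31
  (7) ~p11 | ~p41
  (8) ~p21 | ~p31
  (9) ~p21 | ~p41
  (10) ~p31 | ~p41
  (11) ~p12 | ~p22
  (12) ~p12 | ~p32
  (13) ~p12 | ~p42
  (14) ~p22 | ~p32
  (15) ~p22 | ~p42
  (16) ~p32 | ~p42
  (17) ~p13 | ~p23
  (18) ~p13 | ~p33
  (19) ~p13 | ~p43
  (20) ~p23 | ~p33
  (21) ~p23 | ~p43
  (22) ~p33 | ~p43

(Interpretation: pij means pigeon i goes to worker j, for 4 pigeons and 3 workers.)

Unsatisfiable

Branch on p11: set p11 = 0.
Branch on p12: set p12 = 1.
Unit clause (~p22) forces p22 = 0.
Unit clause (~p32) forces p32 = 0.
Unit clause (~p42) forces p42 = 0.
Branch on p21: set p21 = 1.
Unit clause (~p31) forces p31 = 0.
Unit clause (p33) forces p33 = 1.
Unit clause (~p41) forces p41 = 0.
Unit clause (p43) forces p43 = 1.
Now (~p43) is unsatisfied and unit — conflict.
That branch fails; take p21 = 0 instead.
Unit clause (p23) forces p23 = 1.
Unit clause (~p13) forces p13 = 0.
Unit clause (~p33) forces p33 = 0.
Unit clause (p31) forces p31 = 1.
Unit clause (~p41) forces p41 = 0.
Unit clause (p43) forces p43 = 1.
Now (~p43) is unsatisfied and unit — conflict.
Both values of p21 lead to a conflict.
That branch fails; take p12 = 0 instead.
Unit clause (p13) forces p13 = 1.
Unit clause (~p23) forces p23 = 0.
Unit clause (~p33) forces p33 = 0.
Unit clause (~p43) forces p43 = 0.
Branch on p21: set p21 = 1.
Unit clause (~p31) forces p31 = 0.
Unit clause (p32) forces p32 = 1.
Unit clause (~p41) forces p41 = 0.
Unit clause (p42) forces p42 = 1.
Now (~p42) is unsatisfied and unit — conflict.
That branch fails; take p21 = 0 instead.
Unit clause (p22) forces p22 = 1.
Unit clause (~p32) forces p32 = 0.
Unit clause (p31) forces p31 = 1.
Unit clause (~p41) forces p41 = 0.
Unit clause (p42) forces p42 = 1.
Now (~p42) is unsatisfied and unit — conflict.
Both values of p21 lead to a conflict.
Both values of p12 lead to a conflict.
That branch fails; take p11 = 1 instead.
Unit clause (~p21) forces p21 = 0.
Unit clause (~p31) forces p31 = 0.
Unit clause (~p41) forces p41 = 0.
Branch on p22: set p22 = 1.
Unit clause (~p12) forces p12 = 0.
Unit clause (~p32) forces p32 = 0.
Unit clause (p33) forces p33 = 1.
Unit clause (~p42) forces p42 = 0.
Unit clause (p43) forces p43 = 1.
Now (~p43) is unsatisfied and unit — conflict.
That branch fails; take p22 = 0 instead.
Unit clause (p23) forces p23 = 1.
Unit clause (~p13) forces p13 = 0.
Unit clause (~p33) forces p33 = 0.
Unit clause (p32) forces p32 = 1.
Unit clause (~p12) forces p12 = 0.
Unit clause (~p42) forces p42 = 0.
Unit clause (p43) forces p43 = 1.
Now (~p43) is unsatisfied and unit — conflict.
Both values of p22 lead to a conflict.
Both values of p11 lead to a conflict.
No assignment satisfies every clause.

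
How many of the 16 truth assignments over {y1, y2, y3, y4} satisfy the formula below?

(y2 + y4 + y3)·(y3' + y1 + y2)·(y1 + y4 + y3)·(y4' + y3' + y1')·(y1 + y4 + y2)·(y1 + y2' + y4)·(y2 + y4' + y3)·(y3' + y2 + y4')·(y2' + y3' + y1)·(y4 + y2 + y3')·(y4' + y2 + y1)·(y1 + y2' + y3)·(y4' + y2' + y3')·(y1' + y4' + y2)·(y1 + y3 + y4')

There are 2^4 = 16 truth assignments over (y1, y2, y3, y4).
Check each against the 15 clauses (columns in the order y1, y2, y3, y4):
  F F F F  ✗ fails (y2 + y4 + y3)
  F F F T  ✗ fails (y2 + y4' + y3)
  F F T F  ✗ fails (y3' + y1 + y2)
  F F T T  ✗ fails (y3' + y1 + y2)
  F T F F  ✗ fails (y1 + y4 + y3)
  F T F T  ✗ fails (y1 + y2' + y3)
  F T T F  ✗ fails (y1 + y2' + y4)
  F T T T  ✗ fails (y2' + y3' + y1)
  T F F F  ✗ fails (y2 + y4 + y3)
  T F F T  ✗ fails (y2 + y4' + y3)
  T F T F  ✗ fails (y4 + y2 + y3')
  T F T T  ✗ fails (y4' + y3' + y1')
  T T F F  ✓ satisfies all
  T T F T  ✓ satisfies all
  T T T F  ✓ satisfies all
  T T T T  ✗ fails (y4' + y3' + y1')
3 of the 16 rows are models.

3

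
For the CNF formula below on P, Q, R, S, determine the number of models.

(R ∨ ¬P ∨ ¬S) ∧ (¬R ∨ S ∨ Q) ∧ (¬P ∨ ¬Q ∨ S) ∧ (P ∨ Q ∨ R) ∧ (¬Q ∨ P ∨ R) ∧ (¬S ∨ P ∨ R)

6

There are 2^4 = 16 truth assignments over (P, Q, R, S).
Split on P. With P = True, the clauses containing P are satisfied and ¬P drops from the rest; 3 of the 2^3 = 8 assignments to the other variables satisfy what remains.
With P = False, by the same count on the reduced clause set, 3 assignments work.
(One model: P=F, Q=F, R=T, S=T.)
Total: 3 + 3 = 6.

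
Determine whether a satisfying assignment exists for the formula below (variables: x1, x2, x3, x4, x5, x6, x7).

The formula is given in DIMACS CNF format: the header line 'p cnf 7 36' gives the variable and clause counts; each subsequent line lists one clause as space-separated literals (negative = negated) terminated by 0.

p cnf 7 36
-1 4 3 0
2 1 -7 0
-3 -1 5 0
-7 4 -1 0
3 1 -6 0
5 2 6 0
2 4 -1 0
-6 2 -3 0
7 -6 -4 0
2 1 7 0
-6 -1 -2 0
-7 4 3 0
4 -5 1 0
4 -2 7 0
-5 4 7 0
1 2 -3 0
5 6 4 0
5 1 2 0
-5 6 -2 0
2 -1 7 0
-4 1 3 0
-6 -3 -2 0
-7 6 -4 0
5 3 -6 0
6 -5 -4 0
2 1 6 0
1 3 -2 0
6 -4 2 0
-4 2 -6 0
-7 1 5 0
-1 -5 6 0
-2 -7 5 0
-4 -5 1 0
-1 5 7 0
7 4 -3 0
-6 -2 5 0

Branch on x1: set x1 = False.
Branch on x2: set x2 = True.
The clause (x3) is unit, so x3 = True.
The clause (¬x6) is unit, so x6 = False.
The clause (¬x5) is unit, so x5 = False.
The clause (x4) is unit, so x4 = True.
The clause (¬x7) is unit, so x7 = False.
All clauses are satisfied.
A satisfying assignment: x1 ↦ False, x2 ↦ True, x3 ↦ True, x4 ↦ True, x5 ↦ False, x6 ↦ False, x7 ↦ False.

Satisfiable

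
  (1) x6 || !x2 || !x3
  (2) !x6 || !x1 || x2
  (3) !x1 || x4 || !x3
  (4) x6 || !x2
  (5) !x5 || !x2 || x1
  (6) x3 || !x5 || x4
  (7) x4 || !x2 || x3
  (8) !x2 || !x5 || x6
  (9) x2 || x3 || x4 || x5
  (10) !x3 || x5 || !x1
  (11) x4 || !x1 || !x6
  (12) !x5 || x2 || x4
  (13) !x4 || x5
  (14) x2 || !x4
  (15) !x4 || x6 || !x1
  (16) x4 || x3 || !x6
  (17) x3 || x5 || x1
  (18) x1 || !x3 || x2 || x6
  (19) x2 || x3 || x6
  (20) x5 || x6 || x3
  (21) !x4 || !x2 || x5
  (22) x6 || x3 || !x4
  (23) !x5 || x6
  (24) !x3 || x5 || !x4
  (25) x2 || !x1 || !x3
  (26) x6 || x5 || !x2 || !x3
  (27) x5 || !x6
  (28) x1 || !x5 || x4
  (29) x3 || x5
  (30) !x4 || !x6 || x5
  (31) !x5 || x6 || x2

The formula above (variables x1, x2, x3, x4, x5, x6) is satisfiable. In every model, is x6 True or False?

Suppose x6 = false.
The clause (!x2) is unit, so x2 = false.
The clause (!x4) is unit, so x4 = false.
The clause (!x5) is unit, so x5 = false.
The clause (x3) is unit, so x3 = true.
The clause (!x1) is unit, so x1 = false.
But (x1) is also a unit clause — contradiction.
So every satisfying assignment has x6 = True.

True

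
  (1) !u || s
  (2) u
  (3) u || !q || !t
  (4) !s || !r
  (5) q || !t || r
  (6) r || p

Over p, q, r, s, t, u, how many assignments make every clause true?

3

There are 2^6 = 64 truth assignments over (p, q, r, s, t, u).
Split on r. With r = true, the clauses containing r are satisfied and !r drops from the rest; 0 of the 2^5 = 32 assignments to the other variables satisfy what remains.
With r = false, by the same count on the reduced clause set, 3 assignments work.
Total: 0 + 3 = 3.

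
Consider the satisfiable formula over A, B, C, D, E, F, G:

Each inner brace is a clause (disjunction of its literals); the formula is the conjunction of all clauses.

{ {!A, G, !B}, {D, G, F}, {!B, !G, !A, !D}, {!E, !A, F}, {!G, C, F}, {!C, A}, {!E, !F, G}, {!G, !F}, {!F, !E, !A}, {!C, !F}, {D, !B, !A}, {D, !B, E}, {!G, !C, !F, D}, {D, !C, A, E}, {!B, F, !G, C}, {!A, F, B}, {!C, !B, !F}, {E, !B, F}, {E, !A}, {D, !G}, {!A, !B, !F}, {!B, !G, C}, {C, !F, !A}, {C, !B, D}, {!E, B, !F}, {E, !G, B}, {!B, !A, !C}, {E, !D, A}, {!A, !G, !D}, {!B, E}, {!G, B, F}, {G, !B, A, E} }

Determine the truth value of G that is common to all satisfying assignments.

False

Suppose G = true.
(!F) alone gives F = false.
(C) alone gives C = true.
(A) alone gives A = true.
(!E) alone gives E = false.
But (E) is also a unit clause — contradiction.
So every satisfying assignment has G = False.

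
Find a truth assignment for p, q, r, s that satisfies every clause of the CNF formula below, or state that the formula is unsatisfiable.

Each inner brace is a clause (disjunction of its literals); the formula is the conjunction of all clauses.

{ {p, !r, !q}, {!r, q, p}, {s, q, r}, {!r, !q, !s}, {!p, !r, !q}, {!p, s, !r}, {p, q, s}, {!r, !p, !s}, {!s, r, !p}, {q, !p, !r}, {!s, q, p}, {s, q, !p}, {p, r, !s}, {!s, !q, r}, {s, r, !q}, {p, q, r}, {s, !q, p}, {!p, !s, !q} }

Suppose p = true.
Suppose r = false.
Unit clause (!s) forces s = false.
Unit clause (q) forces q = true.
That conflicts with the unit clause (!q).
That branch fails; take r = true instead.
Unit clause (!q) forces q = false.
That conflicts with the unit clause (q).
Both values of r lead to a conflict.
That branch fails; take p = false instead.
Suppose r = false.
Unit clause (!s) forces s = false.
Unit clause (q) forces q = true.
That conflicts with the unit clause (!q).
That branch fails; take r = true instead.
Unit clause (!q) forces q = false.
That conflicts with the unit clause (q).
Both values of r lead to a conflict.
Both values of p lead to a conflict.

UNSATISFIABLE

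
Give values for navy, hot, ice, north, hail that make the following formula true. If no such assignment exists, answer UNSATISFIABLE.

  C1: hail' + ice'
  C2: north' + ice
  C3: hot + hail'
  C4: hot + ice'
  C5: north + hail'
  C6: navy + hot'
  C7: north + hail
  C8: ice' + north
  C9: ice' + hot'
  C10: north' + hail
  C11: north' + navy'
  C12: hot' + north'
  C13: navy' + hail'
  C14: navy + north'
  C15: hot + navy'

Case hail = 0:
Unit clause (north) forces north = 1.
But (north') is also a unit clause — contradiction.
Backtrack on hail: now try hail = 1.
Unit clause (ice') forces ice = 0.
Unit clause (north') forces north = 0.
But (north) is also a unit clause — contradiction.
Neither hail = 1 nor hail = 0 works.

UNSATISFIABLE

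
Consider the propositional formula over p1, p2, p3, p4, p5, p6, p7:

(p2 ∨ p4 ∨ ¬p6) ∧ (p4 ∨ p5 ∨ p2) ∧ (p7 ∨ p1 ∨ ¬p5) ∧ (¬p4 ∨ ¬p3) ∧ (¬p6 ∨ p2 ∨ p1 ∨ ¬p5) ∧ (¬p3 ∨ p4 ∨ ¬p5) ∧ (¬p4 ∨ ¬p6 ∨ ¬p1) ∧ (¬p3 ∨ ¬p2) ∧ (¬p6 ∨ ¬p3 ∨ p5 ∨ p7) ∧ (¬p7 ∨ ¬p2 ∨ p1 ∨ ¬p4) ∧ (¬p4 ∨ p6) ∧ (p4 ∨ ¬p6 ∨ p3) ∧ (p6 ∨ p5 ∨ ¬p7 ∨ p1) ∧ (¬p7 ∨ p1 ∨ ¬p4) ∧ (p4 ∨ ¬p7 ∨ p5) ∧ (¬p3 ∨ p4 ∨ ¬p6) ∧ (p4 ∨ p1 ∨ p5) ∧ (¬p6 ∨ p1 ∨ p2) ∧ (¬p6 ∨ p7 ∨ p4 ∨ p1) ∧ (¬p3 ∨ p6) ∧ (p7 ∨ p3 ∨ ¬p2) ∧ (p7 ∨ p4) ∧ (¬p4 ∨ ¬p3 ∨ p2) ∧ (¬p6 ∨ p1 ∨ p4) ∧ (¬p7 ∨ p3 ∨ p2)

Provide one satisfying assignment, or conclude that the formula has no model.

Try p4 = False.
The clause (p7) is unit, so p7 = True.
The clause (p5) is unit, so p5 = True.
The clause (¬p3) is unit, so p3 = False.
The clause (¬p6) is unit, so p6 = False.
The clause (p2) is unit, so p2 = True.
No clause remains; p1 is free.

p1 ↦ True; p2 ↦ True; p3 ↦ False; p4 ↦ False; p5 ↦ True; p6 ↦ False; p7 ↦ True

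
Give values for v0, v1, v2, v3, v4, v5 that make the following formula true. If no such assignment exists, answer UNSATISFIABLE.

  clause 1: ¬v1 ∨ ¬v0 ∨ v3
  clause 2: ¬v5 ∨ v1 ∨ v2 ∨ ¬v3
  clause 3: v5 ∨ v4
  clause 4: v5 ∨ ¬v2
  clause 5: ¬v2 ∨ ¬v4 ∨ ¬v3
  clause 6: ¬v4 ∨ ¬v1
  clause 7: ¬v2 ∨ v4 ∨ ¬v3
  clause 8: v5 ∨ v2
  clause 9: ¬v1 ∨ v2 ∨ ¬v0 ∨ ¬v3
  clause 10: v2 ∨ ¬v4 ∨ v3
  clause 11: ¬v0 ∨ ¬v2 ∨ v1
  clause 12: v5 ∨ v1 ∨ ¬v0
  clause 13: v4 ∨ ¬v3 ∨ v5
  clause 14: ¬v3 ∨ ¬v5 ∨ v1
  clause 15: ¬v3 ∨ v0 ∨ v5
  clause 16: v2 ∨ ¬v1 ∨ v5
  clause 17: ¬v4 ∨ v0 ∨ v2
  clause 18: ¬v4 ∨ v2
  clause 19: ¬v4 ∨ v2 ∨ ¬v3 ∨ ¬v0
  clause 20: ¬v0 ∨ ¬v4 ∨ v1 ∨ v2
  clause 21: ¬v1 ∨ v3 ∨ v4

Suppose v5 = True.
Suppose v4 = False.
Suppose v2 = False.
Suppose v1 = False.
Unit clause (¬v3) forces v3 = False.
Every clause is now satisfied; v0 is unconstrained.

v0=True, v1=False, v2=False, v3=False, v4=False, v5=True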